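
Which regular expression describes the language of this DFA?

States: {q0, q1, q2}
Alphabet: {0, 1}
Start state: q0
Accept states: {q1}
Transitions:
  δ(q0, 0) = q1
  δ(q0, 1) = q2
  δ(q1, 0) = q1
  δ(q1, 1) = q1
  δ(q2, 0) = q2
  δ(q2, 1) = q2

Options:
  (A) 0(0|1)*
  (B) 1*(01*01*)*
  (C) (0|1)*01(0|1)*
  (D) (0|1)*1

Testing sample strings against the DFA:
  '1110' -> rejected
  '11110' -> rejected
  '00001' -> accepted
  '01' -> accepted
Checking each option for a counterexample:
  (A) 0(0|1)*: agrees with the DFA on all strings of length ≤ 4
  (B) 1*(01*01*)*: ε is rejected by the DFA but matches the regex → eliminated
  (C) (0|1)*01(0|1)*: '0' is accepted by the DFA but does not match the regex → eliminated
  (D) (0|1)*1: '0' is accepted by the DFA but does not match the regex → eliminated
Only (A) 0(0|1)* is consistent with the DFA.

Final answer: (A) 0(0|1)*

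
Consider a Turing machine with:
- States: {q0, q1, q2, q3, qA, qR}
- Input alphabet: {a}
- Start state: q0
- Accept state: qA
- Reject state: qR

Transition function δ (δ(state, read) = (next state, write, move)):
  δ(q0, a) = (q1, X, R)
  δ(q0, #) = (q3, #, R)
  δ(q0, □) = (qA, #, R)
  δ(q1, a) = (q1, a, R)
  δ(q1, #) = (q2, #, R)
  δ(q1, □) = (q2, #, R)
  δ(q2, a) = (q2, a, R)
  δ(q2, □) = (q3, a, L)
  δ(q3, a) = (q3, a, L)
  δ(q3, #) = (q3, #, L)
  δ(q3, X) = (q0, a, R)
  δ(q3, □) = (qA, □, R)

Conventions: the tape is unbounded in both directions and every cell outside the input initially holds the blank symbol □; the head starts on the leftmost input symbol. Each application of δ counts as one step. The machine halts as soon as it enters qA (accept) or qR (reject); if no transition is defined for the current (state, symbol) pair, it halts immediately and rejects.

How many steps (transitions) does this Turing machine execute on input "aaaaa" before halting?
Trace (configuration after each step, as tape_left[state]tape_right with head position):
Step 0: [q0]aaaaa (head at position 0)
Step 1: X[q1]aaaa (head 1)
Step 2: Xa[q1]aaa (head 2)
Step 3: Xaa[q1]aa (head 3)
Step 4: Xaaa[q1]a (head 4)
Step 5: Xaaaa[q1]□ (head 5)
Step 6: Xaaaa#[q2]□ (head 6)
Step 7: Xaaaa[q3]#a (head 5)
Step 8: Xaaa[q3]a#a (head 4)
Step 9: Xaa[q3]aa#a (head 3)
Step 10: Xa[q3]aaa#a (head 2)
Step 11: X[q3]aaaa#a (head 1)
Step 12: [q3]Xaaaa#a (head 0)
Step 13: a[q0]aaaa#a (head 1)
Step 14: aX[q1]aaa#a (head 2)
Step 15: aXa[q1]aa#a (head 3)
Step 16: aXaa[q1]a#a (head 4)
Step 17: aXaaa[q1]#a (head 5)
Step 18: aXaaa#[q2]a (head 6)
Step 19: aXaaa#a[q2]□ (head 7)
Step 20: aXaaa#[q3]aa (head 6)
Step 21: aXaaa[q3]#aa (head 5)
Step 22: aXaa[q3]a#aa (head 4)
Step 23: aXa[q3]aa#aa (head 3)
Step 24: aX[q3]aaa#aa (head 2)
Step 25: a[q3]Xaaa#aa (head 1)
Step 26: aa[q0]aaa#aa (head 2)
Step 27: aaX[q1]aa#aa (head 3)
Step 28: aaXa[q1]a#aa (head 4)
Step 29: aaXaa[q1]#aa (head 5)
Step 30: aaXaa#[q2]aa (head 6)
Step 31: aaXaa#a[q2]a (head 7)
Step 32: aaXaa#aa[q2]□ (head 8)
Step 33: aaXaa#a[q3]aa (head 7)
Step 34: aaXaa#[q3]aaa (head 6)
Step 35: aaXaa[q3]#aaa (head 5)
Step 36: aaXa[q3]a#aaa (head 4)
Step 37: aaX[q3]aa#aaa (head 3)
Step 38: aa[q3]Xaa#aaa (head 2)
Step 39: aaa[q0]aa#aaa (head 3)
Step 40: aaaX[q1]a#aaa (head 4)
Step 41: aaaXa[q1]#aaa (head 5)
Step 42: aaaXa#[q2]aaa (head 6)
Step 43: aaaXa#a[q2]aa (head 7)
Step 44: aaaXa#aa[q2]a (head 8)
Step 45: aaaXa#aaa[q2]□ (head 9)
Step 46: aaaXa#aa[q3]aa (head 8)
Step 47: aaaXa#a[q3]aaa (head 7)
Step 48: aaaXa#[q3]aaaa (head 6)
Step 49: aaaXa[q3]#aaaa (head 5)
Step 50: aaaX[q3]a#aaaa (head 4)
Step 51: aaa[q3]Xa#aaaa (head 3)
Step 52: aaaa[q0]a#aaaa (head 4)
Step 53: aaaaX[q1]#aaaa (head 5)
Step 54: aaaaX#[q2]aaaa (head 6)
Step 55: aaaaX#a[q2]aaa (head 7)
Step 56: aaaaX#aa[q2]aa (head 8)
Step 57: aaaaX#aaa[q2]a (head 9)
Step 58: aaaaX#aaaa[q2]□ (head 10)
Step 59: aaaaX#aaa[q3]aa (head 9)
Step 60: aaaaX#aa[q3]aaa (head 8)
Step 61: aaaaX#a[q3]aaaa (head 7)
Step 62: aaaaX#[q3]aaaaa (head 6)
Step 63: aaaaX[q3]#aaaaa (head 5)
Step 64: aaaa[q3]X#aaaaa (head 4)
Step 65: aaaaa[q0]#aaaaa (head 5)
Step 66: aaaaa#[q3]aaaaa (head 6)
Step 67: aaaaa[q3]#aaaaa (head 5)
Step 68: aaaa[q3]a#aaaaa (head 4)
Step 69: aaa[q3]aa#aaaaa (head 3)
Step 70: aa[q3]aaa#aaaaa (head 2)
Step 71: a[q3]aaaa#aaaaa (head 1)
Step 72: [q3]aaaaa#aaaaa (head 0)
Step 73: [q3]□aaaaa#aaaaa (head -1)
Step 74: □[qA]aaaaa#aaaaa (head 0)
The machine is in qA, so it halts and accepts.
Number of transitions executed: 74.

Final answer: 74 steps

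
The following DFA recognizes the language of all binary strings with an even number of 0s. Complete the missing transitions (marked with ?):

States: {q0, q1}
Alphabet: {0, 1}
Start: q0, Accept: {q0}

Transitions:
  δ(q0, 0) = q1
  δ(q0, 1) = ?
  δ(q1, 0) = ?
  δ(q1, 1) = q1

What each state remembers (consistent with the given transitions and accept states):
  q0: an even number of 0s has been read so far
  q1: an odd number of 0s has been read so far
Filling in the missing entries:
  δ(q0, 1): in q0 (an even number of 0s has been read so far), after reading 1 we have: an even number of 0s has been read so far → q0
  δ(q1, 0): in q1 (an odd number of 0s has been read so far), after reading 0 we have: an even number of 0s has been read so far → q0

Final answer: δ(q0, 1) = q0; δ(q1, 0) = q0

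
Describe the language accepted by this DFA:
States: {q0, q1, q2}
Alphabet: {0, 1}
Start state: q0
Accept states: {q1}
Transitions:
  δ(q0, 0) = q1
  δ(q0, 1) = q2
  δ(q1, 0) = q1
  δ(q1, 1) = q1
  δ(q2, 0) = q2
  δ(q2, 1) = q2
Analyzing the DFA structure:
Start state: q0
Accept states: {q1}
Interpreting what each state remembers (checking against the transitions):
  q0: nothing has been read yet
  q1: the first symbol was 0
  q2: the first symbol was 1 (trap state)
  δ(q0, 0): in q0 (nothing has been read yet), after reading 0 we have: the first symbol was 0 → q1
  δ(q0, 1): in q0 (nothing has been read yet), after reading 1 we have: the first symbol was 1 (trap state) → q2
  δ(q1, 0): in q1 (the first symbol was 0), after reading 0 we have: the first symbol was 0 → q1
  δ(q1, 1): in q1 (the first symbol was 0), after reading 1 we have: the first symbol was 0 → q1
  δ(q2, 0): in q2 (the first symbol was 1 (trap state)), after reading 0 we have: the first symbol was 1 (trap state) → q2
  δ(q2, 1): in q2 (the first symbol was 1 (trap state)), after reading 1 we have: the first symbol was 1 (trap state) → q2
A string is accepted iff it ends in {q1}, i.e. the first symbol was 0.
Language: All binary strings starting with 0

Final answer: All binary strings starting with 0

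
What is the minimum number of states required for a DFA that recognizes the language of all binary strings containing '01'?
Language: binary strings containing '01'
Lower bound (Myhill–Nerode): the prefixes ε, 0, 01 are pairwise distinguishable:
  ε vs 01: suffix ε distinguishes them (ε is rejected, 01 is accepted)
  0 vs 01: suffix ε distinguishes them (0 is rejected, 01 is accepted)
  ε vs 0: suffix 1 distinguishes them (ε·1 = 1 is rejected, 0·1 = 01 is accepted)
So any DFA needs at least 3 states.
Upper bound: a DFA with 3 states exists (one state per class above: 'no progress', 'last symbol 0', and 'seen 01' (accepting sink)).
Minimum states: 3

Final answer: 3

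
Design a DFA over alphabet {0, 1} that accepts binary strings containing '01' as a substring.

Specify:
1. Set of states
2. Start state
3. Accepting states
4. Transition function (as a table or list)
One valid DFA (any DFA recognizing the same language is acceptable):
States: {q0, q1, q2}
Start: q0
Accepting: {q2}
Transitions (accepting states marked with *):
State | 0 | 1 | Accepting
-------------------------
q0    | q1 | q0 |  
q1    | q1 | q2 |  
q2    | q2 | q2 | *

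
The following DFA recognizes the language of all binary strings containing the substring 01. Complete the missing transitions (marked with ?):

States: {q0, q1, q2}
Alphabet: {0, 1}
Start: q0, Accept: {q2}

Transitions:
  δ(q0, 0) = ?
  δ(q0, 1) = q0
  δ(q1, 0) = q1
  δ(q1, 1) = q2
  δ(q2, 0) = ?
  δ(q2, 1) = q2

What each state remembers (consistent with the given transitions and accept states):
  q0: 01 not seen yet and the last symbol was not 0
  q1: 01 not seen yet and the last symbol was 0
  q2: the substring 01 has already been seen
Filling in the missing entries:
  δ(q0, 0): in q0 (01 not seen yet and the last symbol was not 0), after reading 0 we have: 01 not seen yet and the last symbol was 0 → q1
  δ(q2, 0): in q2 (the substring 01 has already been seen), after reading 0 we have: the substring 01 has already been seen → q2

Final answer: δ(q0, 0) = q1; δ(q2, 0) = q2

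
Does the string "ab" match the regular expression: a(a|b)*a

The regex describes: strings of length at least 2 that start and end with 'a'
No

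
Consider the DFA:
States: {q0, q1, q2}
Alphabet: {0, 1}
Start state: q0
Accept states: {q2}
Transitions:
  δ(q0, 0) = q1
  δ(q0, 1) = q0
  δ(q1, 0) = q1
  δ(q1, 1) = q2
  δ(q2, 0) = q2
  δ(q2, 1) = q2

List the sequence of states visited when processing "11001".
Starting at q0
Read '1': q0 -> q0
Read '1': q0 -> q0
Read '0': q0 -> q1
Read '0': q1 -> q1
Read '1': q1 -> q2

Final answer: q0 -> q0 -> q0 -> q1 -> q1 -> q2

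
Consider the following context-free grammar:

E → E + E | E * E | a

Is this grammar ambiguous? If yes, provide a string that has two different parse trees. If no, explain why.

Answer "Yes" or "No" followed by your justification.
Two different leftmost derivations of a + a * a:
  (1) E ⇒ E + E ⇒ a + E ⇒ a + E * E ⇒ a + a * E ⇒ a + a * a   (tree groups a + (a * a))
  (2) E ⇒ E * E ⇒ E + E * E ⇒ a + E * E ⇒ a + a * E ⇒ a + a * a   (tree groups (a + a) * a)
Two distinct leftmost derivations = two distinct parse trees, so the grammar is ambiguous.

Final answer: Yes - the string 'a + a * a' has two distinct leftmost derivations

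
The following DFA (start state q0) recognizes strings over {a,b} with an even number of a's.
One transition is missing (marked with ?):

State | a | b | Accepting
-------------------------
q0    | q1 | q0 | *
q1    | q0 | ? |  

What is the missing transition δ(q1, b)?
q1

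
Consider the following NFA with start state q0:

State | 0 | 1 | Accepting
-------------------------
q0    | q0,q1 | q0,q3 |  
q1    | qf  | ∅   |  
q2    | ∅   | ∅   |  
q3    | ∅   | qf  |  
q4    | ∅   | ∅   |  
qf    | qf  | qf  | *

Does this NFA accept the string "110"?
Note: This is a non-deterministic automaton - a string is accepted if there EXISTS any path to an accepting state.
Track the set of states the NFA could be in: start {q0}
Read '1': {q0} → {q0, q3}
Read '1': {q0, q3} → {q0, q3, qf}
Read '0': {q0, q3, qf} → {q0, q1, qf}
Final set {q0, q1, qf} contains accepting state(s) {qf} → accepted.

Final answer: Yes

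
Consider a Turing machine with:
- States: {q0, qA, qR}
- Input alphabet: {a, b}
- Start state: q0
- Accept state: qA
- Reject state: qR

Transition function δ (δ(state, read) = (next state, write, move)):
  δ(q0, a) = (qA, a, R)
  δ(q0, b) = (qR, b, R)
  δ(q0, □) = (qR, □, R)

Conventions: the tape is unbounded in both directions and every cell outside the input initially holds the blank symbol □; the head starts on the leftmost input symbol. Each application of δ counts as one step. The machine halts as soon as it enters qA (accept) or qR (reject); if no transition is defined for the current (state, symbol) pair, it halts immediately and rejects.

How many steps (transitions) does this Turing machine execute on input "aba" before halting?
Step 0: [q0]aba (head at position 0)
Step 1: δ(q0, a) = (qA, a, R)  ⊢  a[qA]ba (head at position 1)
The machine is in qA, so it halts and accepts.
Number of transitions executed: 1.

Final answer: 1 steps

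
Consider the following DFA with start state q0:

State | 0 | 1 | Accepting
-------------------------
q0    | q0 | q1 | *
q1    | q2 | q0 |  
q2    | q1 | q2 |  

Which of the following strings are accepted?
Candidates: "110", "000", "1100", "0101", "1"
"110": q0 → q1 → q0 → q0; q0 is accepting → accepted
"000": q0 → q0 → q0 → q0; q0 is accepting → accepted
"1100": q0 → q1 → q0 → q0 → q0; q0 is accepting → accepted
"0101": q0 → q0 → q1 → q2 → q2; q2 is not accepting → rejected
"1": q0 → q1; q1 is not accepting → rejected

Final answer: "110", "000", "1100"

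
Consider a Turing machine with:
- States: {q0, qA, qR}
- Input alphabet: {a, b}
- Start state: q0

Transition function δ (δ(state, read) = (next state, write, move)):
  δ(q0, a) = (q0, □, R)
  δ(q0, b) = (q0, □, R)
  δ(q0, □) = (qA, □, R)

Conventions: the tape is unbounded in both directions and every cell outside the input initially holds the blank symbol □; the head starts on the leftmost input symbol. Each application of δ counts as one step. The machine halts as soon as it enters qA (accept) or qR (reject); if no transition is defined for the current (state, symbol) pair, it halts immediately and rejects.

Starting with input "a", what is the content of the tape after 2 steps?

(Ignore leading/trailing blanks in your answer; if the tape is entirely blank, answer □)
Step 0: [q0]a (head at position 0)
Step 1: δ(q0, a) = (q0, □, R)  ⊢  □[q0]□ (head at position 1)
Step 2: δ(q0, □) = (qA, □, R)  ⊢  □□[qA]□ (head at position 2)
Tape after 2 steps (ignoring surrounding blanks): □

Final answer: Tape: □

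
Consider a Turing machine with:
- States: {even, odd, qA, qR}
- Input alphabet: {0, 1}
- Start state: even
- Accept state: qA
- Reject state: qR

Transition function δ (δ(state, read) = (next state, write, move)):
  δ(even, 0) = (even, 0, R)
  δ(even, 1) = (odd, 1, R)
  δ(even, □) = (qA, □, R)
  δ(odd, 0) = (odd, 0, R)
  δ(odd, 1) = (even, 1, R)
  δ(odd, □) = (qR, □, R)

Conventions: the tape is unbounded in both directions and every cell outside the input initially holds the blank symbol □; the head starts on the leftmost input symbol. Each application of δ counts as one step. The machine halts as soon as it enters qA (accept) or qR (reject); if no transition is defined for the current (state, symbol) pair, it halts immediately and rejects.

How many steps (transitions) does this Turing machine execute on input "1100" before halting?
Step 0: [even]1100 (head at position 0)
Step 1: δ(even, 1) = (odd, 1, R)  ⊢  1[odd]100 (head at position 1)
Step 2: δ(odd, 1) = (even, 1, R)  ⊢  11[even]00 (head at position 2)
Step 3: δ(even, 0) = (even, 0, R)  ⊢  110[even]0 (head at position 3)
Step 4: δ(even, 0) = (even, 0, R)  ⊢  1100[even]□ (head at position 4)
Step 5: δ(even, □) = (qA, □, R)  ⊢  1100□[qA]□ (head at position 5)
The machine is in qA, so it halts and accepts.
Number of transitions executed: 5.

Final answer: 5 steps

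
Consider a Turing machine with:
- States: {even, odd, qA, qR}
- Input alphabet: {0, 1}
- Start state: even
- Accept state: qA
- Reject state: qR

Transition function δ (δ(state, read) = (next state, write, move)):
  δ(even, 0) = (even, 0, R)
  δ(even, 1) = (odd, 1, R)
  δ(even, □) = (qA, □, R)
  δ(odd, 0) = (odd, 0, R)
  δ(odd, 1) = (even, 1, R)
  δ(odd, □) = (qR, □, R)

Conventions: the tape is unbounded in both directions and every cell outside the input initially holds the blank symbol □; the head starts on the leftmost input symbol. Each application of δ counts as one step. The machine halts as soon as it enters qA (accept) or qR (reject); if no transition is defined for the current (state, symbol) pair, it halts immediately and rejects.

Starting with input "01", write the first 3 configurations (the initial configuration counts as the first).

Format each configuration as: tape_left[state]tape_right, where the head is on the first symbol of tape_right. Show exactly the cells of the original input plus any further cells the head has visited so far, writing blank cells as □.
Step 0: [even]01 (head at position 0)
Step 1: δ(even, 0) = (even, 0, R)  ⊢  0[even]1 (head at position 1)
Step 2: δ(even, 1) = (odd, 1, R)  ⊢  01[odd]□ (head at position 2)

Final answer: [even]01 ⊢ 0[even]1 ⊢ 01[odd]□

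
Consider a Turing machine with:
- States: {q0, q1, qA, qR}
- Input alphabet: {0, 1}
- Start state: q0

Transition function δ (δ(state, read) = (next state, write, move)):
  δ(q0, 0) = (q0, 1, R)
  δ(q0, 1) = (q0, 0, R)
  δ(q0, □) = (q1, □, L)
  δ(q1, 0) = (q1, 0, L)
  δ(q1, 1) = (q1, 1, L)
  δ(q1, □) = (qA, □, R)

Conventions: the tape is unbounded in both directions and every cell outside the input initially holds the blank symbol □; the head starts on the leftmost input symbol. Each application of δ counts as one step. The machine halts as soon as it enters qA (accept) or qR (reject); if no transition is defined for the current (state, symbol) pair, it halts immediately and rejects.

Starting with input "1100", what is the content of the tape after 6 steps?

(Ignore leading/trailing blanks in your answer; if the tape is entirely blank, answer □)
Step 0: [q0]1100 (head at position 0)
Step 1: δ(q0, 1) = (q0, 0, R)  ⊢  0[q0]100 (head at position 1)
Step 2: δ(q0, 1) = (q0, 0, R)  ⊢  00[q0]00 (head at position 2)
Step 3: δ(q0, 0) = (q0, 1, R)  ⊢  001[q0]0 (head at position 3)
Step 4: δ(q0, 0) = (q0, 1, R)  ⊢  0011[q0]□ (head at position 4)
Step 5: δ(q0, □) = (q1, □, L)  ⊢  001[q1]1□ (head at position 3)
Step 6: δ(q1, 1) = (q1, 1, L)  ⊢  00[q1]11□ (head at position 2)
Tape after 6 steps (ignoring surrounding blanks): 0011

Final answer: Tape: 0011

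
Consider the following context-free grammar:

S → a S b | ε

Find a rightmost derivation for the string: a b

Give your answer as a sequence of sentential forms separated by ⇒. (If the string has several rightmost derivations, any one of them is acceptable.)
Start with S.
Step 1: the rightmost non-terminal is S; apply S → a S b:  a S b
Step 2: the rightmost non-terminal is S; apply S → ε:  a b

Final answer: S ⇒ a S b ⇒ a b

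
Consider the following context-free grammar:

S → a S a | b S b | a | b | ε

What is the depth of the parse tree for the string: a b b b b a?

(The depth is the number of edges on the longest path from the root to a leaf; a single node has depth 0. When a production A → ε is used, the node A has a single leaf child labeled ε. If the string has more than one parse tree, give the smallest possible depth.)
The string has even length 6, so its (unique) parse tree peels off matching outer symbols: S → a S a, S → b S b, S → b S b, and finally S → ε for the empty middle.
The S nodes are at depths 0..3; the ε leaf under the innermost S is at depth 4 (terminal leaves are at depths 1..3).
Depth = 4.

Final answer: 4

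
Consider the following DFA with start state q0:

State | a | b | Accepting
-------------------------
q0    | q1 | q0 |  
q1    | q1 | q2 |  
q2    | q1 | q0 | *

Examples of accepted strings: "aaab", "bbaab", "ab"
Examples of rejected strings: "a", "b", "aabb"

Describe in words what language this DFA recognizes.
strings over {a,b} ending with 'ab'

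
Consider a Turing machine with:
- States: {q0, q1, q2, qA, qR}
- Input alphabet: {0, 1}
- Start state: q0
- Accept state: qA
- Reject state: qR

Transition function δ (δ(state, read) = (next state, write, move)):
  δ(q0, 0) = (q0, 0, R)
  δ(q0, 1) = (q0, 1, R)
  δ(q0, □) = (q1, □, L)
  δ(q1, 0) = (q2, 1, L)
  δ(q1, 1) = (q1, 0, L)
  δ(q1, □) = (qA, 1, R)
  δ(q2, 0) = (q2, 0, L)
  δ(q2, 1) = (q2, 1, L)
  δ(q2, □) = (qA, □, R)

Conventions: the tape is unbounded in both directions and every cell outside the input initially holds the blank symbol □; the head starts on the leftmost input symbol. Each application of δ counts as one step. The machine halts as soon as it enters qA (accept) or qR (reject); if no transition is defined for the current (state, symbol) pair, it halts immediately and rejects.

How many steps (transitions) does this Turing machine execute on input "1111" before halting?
Step 0: [q0]1111 (head at position 0)
Step 1: δ(q0, 1) = (q0, 1, R)  ⊢  1[q0]111 (head at position 1)
Step 2: δ(q0, 1) = (q0, 1, R)  ⊢  11[q0]11 (head at position 2)
Step 3: δ(q0, 1) = (q0, 1, R)  ⊢  111[q0]1 (head at position 3)
Step 4: δ(q0, 1) = (q0, 1, R)  ⊢  1111[q0]□ (head at position 4)
Step 5: δ(q0, □) = (q1, □, L)  ⊢  111[q1]1□ (head at position 3)
Step 6: δ(q1, 1) = (q1, 0, L)  ⊢  11[q1]10□ (head at position 2)
Step 7: δ(q1, 1) = (q1, 0, L)  ⊢  1[q1]100□ (head at position 1)
Step 8: δ(q1, 1) = (q1, 0, L)  ⊢  [q1]1000□ (head at position 0)
Step 9: δ(q1, 1) = (q1, 0, L)  ⊢  [q1]□0000□ (head at position -1)
Step 10: δ(q1, □) = (qA, 1, R)  ⊢  1[qA]0000□ (head at position 0)
The machine is in qA, so it halts and accepts.
Number of transitions executed: 10.

Final answer: 10 steps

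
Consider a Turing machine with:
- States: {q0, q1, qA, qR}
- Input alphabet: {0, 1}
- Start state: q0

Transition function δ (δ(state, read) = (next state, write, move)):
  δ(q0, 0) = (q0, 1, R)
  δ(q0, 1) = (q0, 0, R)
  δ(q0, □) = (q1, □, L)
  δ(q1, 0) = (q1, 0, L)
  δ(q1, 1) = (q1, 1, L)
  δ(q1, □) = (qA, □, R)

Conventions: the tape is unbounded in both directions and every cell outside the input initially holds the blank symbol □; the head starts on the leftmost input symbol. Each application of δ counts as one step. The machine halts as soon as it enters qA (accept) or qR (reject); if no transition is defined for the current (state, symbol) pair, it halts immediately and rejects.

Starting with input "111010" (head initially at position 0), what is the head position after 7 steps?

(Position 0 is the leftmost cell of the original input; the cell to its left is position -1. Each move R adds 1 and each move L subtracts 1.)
Step 0: [q0]111010 (head at position 0)
Step 1: δ(q0, 1) = (q0, 0, R)  ⊢  0[q0]11010 (head at position 1)
Step 2: δ(q0, 1) = (q0, 0, R)  ⊢  00[q0]1010 (head at position 2)
Step 3: δ(q0, 1) = (q0, 0, R)  ⊢  000[q0]010 (head at position 3)
Step 4: δ(q0, 0) = (q0, 1, R)  ⊢  0001[q0]10 (head at position 4)
Step 5: δ(q0, 1) = (q0, 0, R)  ⊢  00010[q0]0 (head at position 5)
Step 6: δ(q0, 0) = (q0, 1, R)  ⊢  000101[q0]□ (head at position 6)
Step 7: δ(q0, □) = (q1, □, L)  ⊢  00010[q1]1□ (head at position 5)
Head position after 7 steps: 5

Final answer: Position 5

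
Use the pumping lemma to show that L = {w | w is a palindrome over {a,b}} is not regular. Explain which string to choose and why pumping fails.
Language: L = {w | w is a palindrome over {a,b}} (strings that read the same forwards and backwards)
Step 1: Assume for contradiction that L is regular, with pumping length p.
Step 2: Choose s = a^p b a^p. Then s ∈ L (it reads the same forwards and backwards) and |s| ≥ p.
Step 3: Consider any decomposition s = xyz with |xy| ≤ p and |y| > 0. Since |xy| ≤ p and the first p symbols of s are all a's, y = a^k for some k with 1 ≤ k ≤ p.
Step 4: Pumping up (i = 2): xy²z = a^(p+k) b a^p. Its reverse is a^p b a^(p+k) ≠ a^(p+k) b a^p (the single b is no longer in the middle), so xy²z is not a palindrome and xy²z ∉ L.
This contradicts the pumping lemma, so L is not regular.

Final answer: Choose s = a^p b a^p. Since |xy| ≤ p, y = a^k with k ≥ 1. Then xy²z = a^(p+k) b a^p is not a palindrome, so ∉ L.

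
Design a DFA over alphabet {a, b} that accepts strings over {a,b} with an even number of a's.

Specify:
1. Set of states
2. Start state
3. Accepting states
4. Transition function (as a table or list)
One valid DFA (any DFA recognizing the same language is acceptable):
States: {q0, q1}
Start: q0
Accepting: {q0}
Transitions (accepting states marked with *):
State | a | b | Accepting
-------------------------
q0    | q1 | q0 | *
q1    | q0 | q1 |  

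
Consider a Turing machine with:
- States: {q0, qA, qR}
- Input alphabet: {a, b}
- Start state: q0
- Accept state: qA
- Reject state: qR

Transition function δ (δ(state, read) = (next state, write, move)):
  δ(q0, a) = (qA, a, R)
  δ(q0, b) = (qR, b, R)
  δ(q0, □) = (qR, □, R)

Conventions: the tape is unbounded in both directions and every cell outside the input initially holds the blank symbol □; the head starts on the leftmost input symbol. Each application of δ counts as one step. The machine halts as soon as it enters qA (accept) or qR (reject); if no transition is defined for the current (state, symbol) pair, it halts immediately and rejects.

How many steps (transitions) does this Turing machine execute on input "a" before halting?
Step 0: [q0]a (head at position 0)
Step 1: δ(q0, a) = (qA, a, R)  ⊢  a[qA]□ (head at position 1)
The machine is in qA, so it halts and accepts.
Number of transitions executed: 1.

Final answer: 1 steps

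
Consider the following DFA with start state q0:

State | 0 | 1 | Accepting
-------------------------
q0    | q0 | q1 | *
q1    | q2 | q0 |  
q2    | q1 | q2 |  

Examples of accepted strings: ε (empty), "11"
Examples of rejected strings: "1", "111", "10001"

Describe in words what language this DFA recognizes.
binary numbers divisible by 3 (treating the string as a binary integer; leading zeros allowed, the empty string counts as 0)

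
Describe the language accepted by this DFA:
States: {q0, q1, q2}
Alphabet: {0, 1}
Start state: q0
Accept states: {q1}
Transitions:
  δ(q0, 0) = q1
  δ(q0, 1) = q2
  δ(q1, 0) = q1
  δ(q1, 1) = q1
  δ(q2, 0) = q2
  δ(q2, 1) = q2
Analyzing the DFA structure:
Start state: q0
Accept states: {q1}
Interpreting what each state remembers (checking against the transitions):
  q0: nothing has been read yet
  q1: the first symbol was 0
  q2: the first symbol was 1 (trap state)
  δ(q0, 0): in q0 (nothing has been read yet), after reading 0 we have: the first symbol was 0 → q1
  δ(q0, 1): in q0 (nothing has been read yet), after reading 1 we have: the first symbol was 1 (trap state) → q2
  δ(q1, 0): in q1 (the first symbol was 0), after reading 0 we have: the first symbol was 0 → q1
  δ(q1, 1): in q1 (the first symbol was 0), after reading 1 we have: the first symbol was 0 → q1
  δ(q2, 0): in q2 (the first symbol was 1 (trap state)), after reading 0 we have: the first symbol was 1 (trap state) → q2
  δ(q2, 1): in q2 (the first symbol was 1 (trap state)), after reading 1 we have: the first symbol was 1 (trap state) → q2
A string is accepted iff it ends in {q1}, i.e. the first symbol was 0.
Language: All binary strings starting with 0

Final answer: All binary strings starting with 0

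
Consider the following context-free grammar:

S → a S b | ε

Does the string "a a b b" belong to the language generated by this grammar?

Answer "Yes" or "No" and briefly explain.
A derivation exists: S ⇒ a S b ⇒ a a S b b ⇒ a a b b (using S → a S b twice, then S → ε).

Final answer: Yes - a valid derivation exists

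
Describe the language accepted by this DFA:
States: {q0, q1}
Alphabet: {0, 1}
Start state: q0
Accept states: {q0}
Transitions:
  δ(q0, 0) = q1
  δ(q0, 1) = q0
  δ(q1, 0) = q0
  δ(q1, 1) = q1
Analyzing the DFA structure:
Start state: q0
Accept states: {q0}
Interpreting what each state remembers (checking against the transitions):
  q0: an even number of 0s has been read so far
  q1: an odd number of 0s has been read so far
  δ(q0, 0): in q0 (an even number of 0s has been read so far), after reading 0 we have: an odd number of 0s has been read so far → q1
  δ(q0, 1): in q0 (an even number of 0s has been read so far), after reading 1 we have: an even number of 0s has been read so far → q0
  δ(q1, 0): in q1 (an odd number of 0s has been read so far), after reading 0 we have: an even number of 0s has been read so far → q0
  δ(q1, 1): in q1 (an odd number of 0s has been read so far), after reading 1 we have: an odd number of 0s has been read so far → q1
A string is accepted iff it ends in {q0}, i.e. an even number of 0s has been read so far.
Language: All binary strings with an even number of 0s

Final answer: All binary strings with an even number of 0s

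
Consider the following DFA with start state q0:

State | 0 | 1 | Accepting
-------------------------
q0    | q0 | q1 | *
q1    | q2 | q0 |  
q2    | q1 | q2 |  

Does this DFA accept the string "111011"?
Start in q0.
Read '1': q0 → q1
Read '1': q1 → q0
Read '1': q0 → q1
Read '0': q1 → q2
Read '1': q2 → q2
Read '1': q2 → q2
Final state q2 is not accepting, so the string is rejected.

Final answer: No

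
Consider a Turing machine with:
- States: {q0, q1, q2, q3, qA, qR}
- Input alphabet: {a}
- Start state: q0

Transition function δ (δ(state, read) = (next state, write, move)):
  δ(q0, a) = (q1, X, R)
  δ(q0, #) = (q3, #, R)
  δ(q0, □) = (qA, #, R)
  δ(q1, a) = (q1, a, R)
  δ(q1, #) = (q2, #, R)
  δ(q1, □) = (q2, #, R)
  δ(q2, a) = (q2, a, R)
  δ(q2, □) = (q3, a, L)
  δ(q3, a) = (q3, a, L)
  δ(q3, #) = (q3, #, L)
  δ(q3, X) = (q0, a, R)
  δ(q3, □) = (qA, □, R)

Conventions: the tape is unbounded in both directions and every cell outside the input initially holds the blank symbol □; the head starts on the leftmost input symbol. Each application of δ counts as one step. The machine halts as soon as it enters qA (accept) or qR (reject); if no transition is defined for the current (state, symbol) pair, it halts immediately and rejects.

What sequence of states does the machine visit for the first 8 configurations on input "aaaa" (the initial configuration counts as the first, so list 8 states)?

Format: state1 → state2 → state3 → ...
Step 0: [q0]aaaa (head at position 0)
Step 1: δ(q0, a) = (q1, X, R)  ⊢  X[q1]aaa (head at position 1)
Step 2: δ(q1, a) = (q1, a, R)  ⊢  Xa[q1]aa (head at position 2)
Step 3: δ(q1, a) = (q1, a, R)  ⊢  Xaa[q1]a (head at position 3)
Step 4: δ(q1, a) = (q1, a, R)  ⊢  Xaaa[q1]□ (head at position 4)
Step 5: δ(q1, □) = (q2, #, R)  ⊢  Xaaa#[q2]□ (head at position 5)
Step 6: δ(q2, □) = (q3, a, L)  ⊢  Xaaa[q3]#a (head at position 4)
Step 7: δ(q3, #) = (q3, #, L)  ⊢  Xaa[q3]a#a (head at position 3)
Reading off the states of these 8 configurations: q0 → q1 → q1 → q1 → q1 → q2 → q3 → q3

Final answer: q0 → q1 → q1 → q1 → q1 → q2 → q3 → q3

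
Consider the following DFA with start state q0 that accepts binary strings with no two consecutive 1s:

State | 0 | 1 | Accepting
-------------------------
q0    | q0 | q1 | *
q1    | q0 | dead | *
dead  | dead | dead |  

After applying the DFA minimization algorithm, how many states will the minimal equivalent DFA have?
All 3 states are reachable from q0, so none can be removed as unreachable.
Table-filling: first mark every (accepting, non-accepting) pair as distinguishable (accepting: {q0, q1}; non-accepting: {dead}).
Round 1: (q0, q1) on '1' go to q1 and dead, already distinguishable → mark.
Every pair of states is distinguishable, so the DFA is already minimal.
Equivalence classes: {q0}, {q1}, {dead} → 3 states.

Final answer: 3 states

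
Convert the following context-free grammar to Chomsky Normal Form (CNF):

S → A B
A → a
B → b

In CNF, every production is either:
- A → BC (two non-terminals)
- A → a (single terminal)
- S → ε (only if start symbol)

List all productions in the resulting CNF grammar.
The grammar has no ε-productions or unit productions to eliminate.
S → A B is already in CNF (two non-terminals) – keep it.
A → a is already in CNF (single terminal) – keep it.
B → b is already in CNF (single terminal) – keep it.
Resulting CNF grammar (3 productions): A → a; B → b; S → A B

Final answer: A → a; B → b; S → A B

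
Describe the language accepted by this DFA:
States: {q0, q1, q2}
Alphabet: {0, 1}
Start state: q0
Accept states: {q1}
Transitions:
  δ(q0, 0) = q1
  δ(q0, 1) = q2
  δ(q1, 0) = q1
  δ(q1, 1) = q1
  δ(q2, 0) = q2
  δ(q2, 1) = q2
Analyzing the DFA structure:
Start state: q0
Accept states: {q1}
Interpreting what each state remembers (checking against the transitions):
  q0: nothing has been read yet
  q1: the first symbol was 0
  q2: the first symbol was 1 (trap state)
  δ(q0, 0): in q0 (nothing has been read yet), after reading 0 we have: the first symbol was 0 → q1
  δ(q0, 1): in q0 (nothing has been read yet), after reading 1 we have: the first symbol was 1 (trap state) → q2
  δ(q1, 0): in q1 (the first symbol was 0), after reading 0 we have: the first symbol was 0 → q1
  δ(q1, 1): in q1 (the first symbol was 0), after reading 1 we have: the first symbol was 0 → q1
  δ(q2, 0): in q2 (the first symbol was 1 (trap state)), after reading 0 we have: the first symbol was 1 (trap state) → q2
  δ(q2, 1): in q2 (the first symbol was 1 (trap state)), after reading 1 we have: the first symbol was 1 (trap state) → q2
A string is accepted iff it ends in {q1}, i.e. the first symbol was 0.
Language: All binary strings starting with 0

Final answer: All binary strings starting with 0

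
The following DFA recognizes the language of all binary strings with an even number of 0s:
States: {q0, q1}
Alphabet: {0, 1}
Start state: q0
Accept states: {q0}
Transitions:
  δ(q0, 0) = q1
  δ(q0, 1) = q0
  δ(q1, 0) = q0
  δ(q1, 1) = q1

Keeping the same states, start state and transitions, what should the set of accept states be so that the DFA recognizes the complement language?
The DFA is complete (every state has a transition on every symbol), so the complement
is recognized by the same DFA with accepting and non-accepting states swapped.
Original accept states: {q0}
Complement accept states = All states - Original accept states
= {q0, q1} - {q0}
= {q1}
Complement language: strings with an ODD number of 0s

Final answer: {q1}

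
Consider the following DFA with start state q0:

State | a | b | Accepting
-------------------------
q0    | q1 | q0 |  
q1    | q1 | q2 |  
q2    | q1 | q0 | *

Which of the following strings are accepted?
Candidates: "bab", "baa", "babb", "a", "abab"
"bab": q0 → q0 → q1 → q2; q2 is accepting → accepted
"baa": q0 → q0 → q1 → q1; q1 is not accepting → rejected
"babb": q0 → q0 → q1 → q2 → q0; q0 is not accepting → rejected
"a": q0 → q1; q1 is not accepting → rejected
"abab": q0 → q1 → q2 → q1 → q2; q2 is accepting → accepted

Final answer: "bab", "abab"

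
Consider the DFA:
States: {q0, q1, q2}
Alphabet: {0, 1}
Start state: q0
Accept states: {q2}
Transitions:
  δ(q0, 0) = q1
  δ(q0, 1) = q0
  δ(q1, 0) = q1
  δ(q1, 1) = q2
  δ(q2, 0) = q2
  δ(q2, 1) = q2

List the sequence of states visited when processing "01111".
Starting at q0
Read '0': q0 -> q1
Read '1': q1 -> q2
Read '1': q2 -> q2
Read '1': q2 -> q2
Read '1': q2 -> q2

Final answer: q0 -> q1 -> q2 -> q2 -> q2 -> q2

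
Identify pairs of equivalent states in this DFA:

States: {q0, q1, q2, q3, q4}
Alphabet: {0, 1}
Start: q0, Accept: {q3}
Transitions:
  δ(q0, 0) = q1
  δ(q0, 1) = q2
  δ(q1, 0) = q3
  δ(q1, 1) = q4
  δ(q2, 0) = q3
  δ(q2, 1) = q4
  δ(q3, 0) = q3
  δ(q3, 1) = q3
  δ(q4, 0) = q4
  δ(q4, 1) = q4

Using the table-filling algorithm:
Round 0 – mark pairs where exactly one state is accepting: (q0,q3), (q1,q3), (q2,q3), (q3,q4)
Round 1 – newly marked: (q0,q1) [on 0: q1 vs q3, already marked]; (q0,q2) [on 0: q1 vs q3, already marked]; (q1,q4) [on 0: q3 vs q4, already marked]; (q2,q4) [on 0: q3 vs q4, already marked]
Round 2 – newly marked: (q0,q4) [on 0: q1 vs q4, already marked]
No further pairs can be marked.
(q1, q2) unmarked: δ(q1,0)=q3, δ(q2,0)=q3; δ(q1,1)=q4, δ(q2,1)=q4 → equivalent
Equivalent pairs: (q1, q2)

Final answer: Equivalent pairs: (q1, q2)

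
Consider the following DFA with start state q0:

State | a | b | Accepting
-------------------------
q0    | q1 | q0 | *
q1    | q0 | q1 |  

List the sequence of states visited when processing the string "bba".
q0 → q0 → q0 → q1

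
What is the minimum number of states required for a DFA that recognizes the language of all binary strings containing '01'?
Language: binary strings containing '01'
Lower bound (Myhill–Nerode): the prefixes ε, 0, 01 are pairwise distinguishable:
  ε vs 01: suffix ε distinguishes them (ε is rejected, 01 is accepted)
  0 vs 01: suffix ε distinguishes them (0 is rejected, 01 is accepted)
  ε vs 0: suffix 1 distinguishes them (ε·1 = 1 is rejected, 0·1 = 01 is accepted)
So any DFA needs at least 3 states.
Upper bound: a DFA with 3 states exists (one state per class above: 'no progress', 'last symbol 0', and 'seen 01' (accepting sink)).
Minimum states: 3

Final answer: 3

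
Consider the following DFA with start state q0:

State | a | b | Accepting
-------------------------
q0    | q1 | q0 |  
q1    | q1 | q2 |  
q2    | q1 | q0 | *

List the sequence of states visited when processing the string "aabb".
q0 → q1 → q1 → q2 → q0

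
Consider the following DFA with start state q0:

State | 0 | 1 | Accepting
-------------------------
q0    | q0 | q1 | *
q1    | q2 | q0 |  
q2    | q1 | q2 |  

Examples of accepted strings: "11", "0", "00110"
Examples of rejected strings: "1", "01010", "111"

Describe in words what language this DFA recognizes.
binary numbers divisible by 3 (treating the string as a binary integer; leading zeros allowed, the empty string counts as 0)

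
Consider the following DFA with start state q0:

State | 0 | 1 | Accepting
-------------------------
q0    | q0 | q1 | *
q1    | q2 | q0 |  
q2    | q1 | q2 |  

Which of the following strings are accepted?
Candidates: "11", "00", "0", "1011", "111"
"11": q0 → q1 → q0; q0 is accepting → accepted
"00": q0 → q0 → q0; q0 is accepting → accepted
"0": q0 → q0; q0 is accepting → accepted
"1011": q0 → q1 → q2 → q2 → q2; q2 is not accepting → rejected
"111": q0 → q1 → q0 → q1; q1 is not accepting → rejected

Final answer: "11", "00", "0"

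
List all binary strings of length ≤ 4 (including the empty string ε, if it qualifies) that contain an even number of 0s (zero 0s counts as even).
Checking every binary string of length 0 to 4:
  Length 0: accepted: ε | rejected: (none)
  Length 1: accepted: 1 | rejected: 0
  Length 2: accepted: 00, 11 | rejected: 01, 10
  Length 3: accepted: 001, 010, 100, 111 | rejected: 000, 011, 101, 110
  Length 4: accepted: 0000, 0011, 0101, 0110, 1001, 1010, 1100, 1111 | rejected: 0001, 0010, 0100, 0111, 1000, 1011, 1101, 1110
Total: 16 string(s).

Final answer: ε, 1, 00, 11, 001, 010, 100, 111, 0000, 0011, 0101, 0110, 1001, 1010, 1100, 1111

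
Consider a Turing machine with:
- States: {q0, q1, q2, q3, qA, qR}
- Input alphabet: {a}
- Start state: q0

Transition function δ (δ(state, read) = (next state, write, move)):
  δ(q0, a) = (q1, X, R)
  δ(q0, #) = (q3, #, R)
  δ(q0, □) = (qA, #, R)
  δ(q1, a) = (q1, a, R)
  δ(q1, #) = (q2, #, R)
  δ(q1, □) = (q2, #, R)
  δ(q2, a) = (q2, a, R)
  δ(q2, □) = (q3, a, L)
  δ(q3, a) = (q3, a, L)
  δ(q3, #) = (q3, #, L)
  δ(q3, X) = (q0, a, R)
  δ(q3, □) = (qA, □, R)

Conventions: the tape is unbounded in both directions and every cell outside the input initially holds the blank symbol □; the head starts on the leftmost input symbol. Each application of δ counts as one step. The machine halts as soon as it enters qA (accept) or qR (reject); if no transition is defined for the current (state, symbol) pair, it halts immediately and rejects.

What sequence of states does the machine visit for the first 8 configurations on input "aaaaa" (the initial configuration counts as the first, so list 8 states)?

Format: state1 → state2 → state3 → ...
Step 0: [q0]aaaaa (head at position 0)
Step 1: δ(q0, a) = (q1, X, R)  ⊢  X[q1]aaaa (head at position 1)
Step 2: δ(q1, a) = (q1, a, R)  ⊢  Xa[q1]aaa (head at position 2)
Step 3: δ(q1, a) = (q1, a, R)  ⊢  Xaa[q1]aa (head at position 3)
Step 4: δ(q1, a) = (q1, a, R)  ⊢  Xaaa[q1]a (head at position 4)
Step 5: δ(q1, a) = (q1, a, R)  ⊢  Xaaaa[q1]□ (head at position 5)
Step 6: δ(q1, □) = (q2, #, R)  ⊢  Xaaaa#[q2]□ (head at position 6)
Step 7: δ(q2, □) = (q3, a, L)  ⊢  Xaaaa[q3]#a (head at position 5)
Reading off the states of these 8 configurations: q0 → q1 → q1 → q1 → q1 → q1 → q2 → q3

Final answer: q0 → q1 → q1 → q1 → q1 → q1 → q2 → q3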